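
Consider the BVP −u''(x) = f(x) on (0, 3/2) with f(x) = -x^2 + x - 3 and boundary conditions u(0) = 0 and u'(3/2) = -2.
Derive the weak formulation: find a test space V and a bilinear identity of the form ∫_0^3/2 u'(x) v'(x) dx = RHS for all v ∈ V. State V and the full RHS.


V = {v ∈ H^1(0, 3/2) : v(0) = 0} (test functions vanish at x = 0 where u is specified); weak form: ∫_0^3/2 u'v' dx = ∫_0^3/2 (-x^2 + x - 3) v dx − 2·v(3/2) for all v ∈ V.

Multiply both sides by a test function v and integrate from 0 to 3/2:
  ∫_0^3/2 −u''(x) v(x) dx = ∫_0^3/2 f(x) v(x) dx.
Integrate the LHS by parts once:
  ∫_0^3/2 −u'' v dx = −[u'(x) v(x)]_0^3/2 + ∫_0^3/2 u'(x) v'(x) dx.
Thus ∫_0^3/2 u'(x) v'(x) dx = ∫_0^3/2 f(x) v(x) dx + [u'(x) v(x)]_0^3/2.
Choose V so that boundary terms are either known or forced to vanish.
Mixed BC: u(0) = 0 (Dirichlet) and u'(3/2) = -2 (Neumann). Define V = {v ∈ H^1(0, 3/2) : v(0) = 0}. Then [u' v]_0^3/2 = u'(3/2)·v(3/2) − u'(0)·0 = − 2·v(3/2).
Weak formulation: find u (satisfying any essential BC) such that ∫_0^3/2 u'(x) v'(x) dx = ∫_0^3/2 f v dx − 2·v(3/2) for all v ∈ V (Dirichlet at 0 absorbed into V; Neumann datum at x = 3/2 contributes the boundary term).
Substituting f(x) = -x^2 + x - 3, the right-hand side is ∫_0^3/2 (-x^2 + x - 3) v dx − 2·v(3/2).


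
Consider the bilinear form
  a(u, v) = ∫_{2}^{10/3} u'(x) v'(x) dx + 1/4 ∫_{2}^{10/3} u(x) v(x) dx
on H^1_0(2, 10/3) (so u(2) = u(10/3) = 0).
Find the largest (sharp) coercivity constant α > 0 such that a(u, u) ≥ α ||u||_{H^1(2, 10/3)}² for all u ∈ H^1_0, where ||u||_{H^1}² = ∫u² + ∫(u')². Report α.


α = (4 + 9*π^2)/(16 + 9*π^2)

Coercivity of a(·,·) on H^1_0(2, 10/3) means a(u, u) ≥ α ||u||_{H^1}² for every u ∈ H^1_0.
The interval has length L = 4/3, and Poincaré/coercivity depend only on L. Here a(u, u) = ∫(u')² + (1/4)·∫u².
Here 0 < c = 1/4 < 1. The condition a(u,u) ≥ α||u||_{H^1}² reads (1−α)∫(u')² ≥ (α−c)∫u². Any admissible α is ≤ 1 (rapidly oscillating u have ∫u²/∫(u')² → 0), and α = 1 would force 0 ≥ (1−c)∫u², impossible since c < 1; so 1−α > 0. By the sharp Poincaré inequality on H^1_0 of an interval of length L, ∫(u')² ≥ (π/L)²∫u² with equality for the first sine mode sin(π(x−x₀)/L) (x₀ the left endpoint), so the inequality holds for all u iff (1−α)(π/L)² ≥ α − c, i.e. α ≤ ((π/L)² + c)/((π/L)² + 1) = (1 + c(L/π)²)/(1 + (L/π)²). With (π/L)² = 9*π^2/16 and c = 1/4, the largest admissible constant is α = ((π/L)² + c)/((π/L)² + 1).
Simplifying, α = (4 + 9*π^2)/(16 + 9*π^2).


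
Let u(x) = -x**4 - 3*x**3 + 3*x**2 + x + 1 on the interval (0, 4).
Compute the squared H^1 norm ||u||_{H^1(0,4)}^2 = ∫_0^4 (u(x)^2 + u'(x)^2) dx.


||u||_{H^1}^2 = 49908968/315

The H^1 norm (squared) on an interval (0, L) is
  ||u||_{H^1}^2 = ∫_0^L u(x)^2 dx + ∫_0^L u'(x)^2 dx.
Compute u'(x) = -4*x**3 - 9*x**2 + 6*x + 1.
Then u(x)^2 = x**8 + 6*x**7 + 3*x**6 - 20*x**5 + x**4 + 7*x**2 + 2*x + 1 and u'(x)^2 = 16*x**6 + 72*x**5 + 33*x**4 - 116*x**3 + 18*x**2 + 12*x + 1.
Integrate each monomial from 0 to 4 using ∫_0^4 c·x^n dx = c·4^(n+1)/(n+1):
  ∫_0^4 u(x)^2 dx = ∫_0^4 (x^8 + 6*x^7 + 3*x^6 - 20*x^5 + x^4 + 7*x^2 + 2*x + 1) dx. Term by term:
    ∫_0^4 x^8 dx = 262144/9;  ∫_0^4 6*x^7 dx = 49152;  ∫_0^4 3*x^6 dx = 49152/7;
    ∫_0^4 -20*x^5 dx = -40960/3;  ∫_0^4 x^4 dx = 1024/5;  ∫_0^4 7*x^2 dx = 448/3;
    ∫_0^4 2*x dx = 16;  ∫_0^4 1 dx = 4.
  Sum: 262144/9 + 49152 + 49152/7 − 40960/3 + 1024/5 + 448/3 + 16 + 4 = 22686812/315.
  ∫_0^4 u'(x)^2 dx = ∫_0^4 (16*x^6 + 72*x^5 + 33*x^4 - 116*x^3 + 18*x^2 + 12*x + 1) dx. Term by term:
    ∫_0^4 16*x^6 dx = 262144/7;  ∫_0^4 72*x^5 dx = 49152;  ∫_0^4 33*x^4 dx = 33792/5;
    ∫_0^4 -116*x^3 dx = -7424;  ∫_0^4 18*x^2 dx = 384;  ∫_0^4 12*x dx = 96;
    ∫_0^4 1 dx = 4.
  Sum: 262144/7 + 49152 + 33792/5 − 7424 + 384 + 96 + 4 = 3024684/35.
Adding: ||u||_{H^1}^2 = 22686812/315 + 3024684/35 = 49908968/315.


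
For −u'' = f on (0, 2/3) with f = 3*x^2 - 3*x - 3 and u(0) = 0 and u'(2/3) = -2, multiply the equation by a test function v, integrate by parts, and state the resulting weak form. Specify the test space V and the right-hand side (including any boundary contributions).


V = {v ∈ H^1(0, 2/3) : v(0) = 0} (test functions vanish at x = 0 where u is specified); weak form: ∫_0^2/3 u'v' dx = ∫_0^2/3 (3*x^2 - 3*x - 3) v dx − 2·v(2/3) for all v ∈ V.

Multiply both sides by a test function v and integrate from 0 to 2/3:
  ∫_0^2/3 −u''(x) v(x) dx = ∫_0^2/3 f(x) v(x) dx.
Integrate the LHS by parts once:
  ∫_0^2/3 −u'' v dx = −[u'(x) v(x)]_0^2/3 + ∫_0^2/3 u'(x) v'(x) dx.
Thus ∫_0^2/3 u'(x) v'(x) dx = ∫_0^2/3 f(x) v(x) dx + [u'(x) v(x)]_0^2/3.
Choose V so that boundary terms are either known or forced to vanish.
Mixed BC: u(0) = 0 (Dirichlet) and u'(2/3) = -2 (Neumann). Define V = {v ∈ H^1(0, 2/3) : v(0) = 0}. Then [u' v]_0^2/3 = u'(2/3)·v(2/3) − u'(0)·0 = − 2·v(2/3).
Weak formulation: find u (satisfying any essential BC) such that ∫_0^2/3 u'(x) v'(x) dx = ∫_0^2/3 f v dx − 2·v(2/3) for all v ∈ V (Dirichlet at 0 absorbed into V; Neumann datum at x = 2/3 contributes the boundary term).
Substituting f(x) = 3*x^2 - 3*x - 3, the right-hand side is ∫_0^2/3 (3*x^2 - 3*x - 3) v dx − 2·v(2/3).


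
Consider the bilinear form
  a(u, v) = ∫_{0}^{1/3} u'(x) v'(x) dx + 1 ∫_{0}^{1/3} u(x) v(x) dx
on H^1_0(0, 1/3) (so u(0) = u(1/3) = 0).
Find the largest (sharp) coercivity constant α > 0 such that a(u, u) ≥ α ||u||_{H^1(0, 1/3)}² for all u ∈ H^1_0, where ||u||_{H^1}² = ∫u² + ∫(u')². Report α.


α = 1

Coercivity of a(·,·) on H^1_0(0, 1/3) means a(u, u) ≥ α ||u||_{H^1}² for every u ∈ H^1_0.
The interval has length L = 1/3, and Poincaré/coercivity depend only on L. Here a(u, u) = ∫(u')² + (1)·∫u².
Here c = 1 ≥ 1, so a(u,u) = ∫(u')² + c∫u² ≥ ∫(u')² + ∫u² = ||u||_{H^1}², i.e. α = 1 works. No larger α is possible: a(u,u) ≥ α||u||_{H^1}² means (1−α)∫(u')² ≥ (α−c)∫u², and for the modes u_n = sin(nπ(x−x₀)/L) (x₀ the left endpoint) one has ∫u_n²/∫(u_n')² = (L/(nπ))² → 0, so a(u_n,u_n)/||u_n||_{H^1}² → 1. Hence the optimal constant is α = 1.
Therefore α = 1.


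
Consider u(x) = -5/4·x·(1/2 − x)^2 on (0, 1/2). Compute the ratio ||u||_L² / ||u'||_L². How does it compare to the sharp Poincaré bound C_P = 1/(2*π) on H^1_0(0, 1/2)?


||u||_L² / ||u'||_L² = sqrt(14)/28 < C_P = 1/(2*π).

u(x) = -5/4·x·(1/2 − x)^2, so u'(x) = -15*x^2/4 + 5*x/2 - 5/16.
u(x) = -5/4·x·(1/2 − x)^2 vanishes at x = 0 and x = 1/2, so u ∈ H^1_0(0, 1/2). Differentiate via the product rule and integrate the resulting polynomials term by term.
  ∫_0^1/2 u² dx = ∫_0^1/2 (25*x^6/16 - 25*x^5/8 + 75*x^4/32 - 25*x^3/32 + 25*x^2/256) dx. Term by term:
    ∫_0^1/2 25*x^6/16 dx = 25/14336;  ∫_0^1/2 -25*x^5/8 dx = -25/3072;  ∫_0^1/2 75*x^4/32 dx = 15/1024;
    ∫_0^1/2 -25*x^3/32 dx = -25/2048;  ∫_0^1/2 25*x^2/256 dx = 25/6144.
  Sum: 25/14336 − 25/3072 + 15/1024 − 25/2048 + 25/6144 = 5/43008.
  ∫_0^1/2 (u')² dx = ∫_0^1/2 (225*x^4/16 - 75*x^3/4 + 275*x^2/32 - 25*x/16 + 25/256) dx. Term by term:
    ∫_0^1/2 225*x^4/16 dx = 45/512;  ∫_0^1/2 -75*x^3/4 dx = -75/256;  ∫_0^1/2 275*x^2/32 dx = 275/768;
    ∫_0^1/2 -25*x/16 dx = -25/128;  ∫_0^1/2 25/256 dx = 25/512.
  Sum: 45/512 − 75/256 + 275/768 − 25/128 + 25/512 = 5/768.
∫_0^1/2 u² dx = 5/43008, so ||u||_L² = sqrt(210)/1344.
∫_0^1/2 (u')² dx = 5/768, so ||u'||_L² = sqrt(15)/48.
Ratio ||u||_L² / ||u'||_L² = sqrt(14)/28.
Sharp Poincaré constant on H^1_0(0, 1/2) is C_P = L/π = 1/(2*π), achieved by sin(2*π·x).
A polynomial bump cannot attain the sharp Poincaré constant (only the first sine eigenfunction does), so the ratio is strictly less than C_P, consistent with ||u||_L² ≤ C_P ||u'||_L².


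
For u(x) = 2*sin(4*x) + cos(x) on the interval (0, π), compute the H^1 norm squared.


||u||_{H^1(0,π)}^2 = 64/15 + 35*π

u'(x) = -sin(x) + 8*cos(4*x).
Expand u² and (u')² and integrate term by term on (0, π), using: for integers n ≥ 1, ∫_0^π sin²(nx) dx = ∫_0^π cos²(nx) dx = π/2; for n ≠ n', ∫_0^π sin(nx)sin(n'x) dx = ∫_0^π cos(nx)cos(n'x) dx = 0; and by product-to-sum, ∫_0^π sin(nx)cos(n'x) dx = ½∫_0^π [sin((n+n')x) + sin((n−n')x)] dx, which is 0 when n+n' is even and 2n/(n²−n'²) when n+n' is odd (it need not vanish on (0, π)).
  u² squared terms: (2)²·∫sin(4x)² dx = 4·π/2 = 2*π;  (1)²·∫cos(x)² dx = 1·π/2 = π/2.
  u² cross terms: 2·(2)·(1)·∫sin(4x)·cos(x) dx = 4·(8/15) = 32/15.
  So ∫_0^π u² dx = 2*π + π/2 + 32/15 = 32/15 + 5*π/2.
  (u')² squared terms: (-1)²·∫sin(x)² dx = 1·π/2 = π/2;  (8)²·∫cos(4x)² dx = 64·π/2 = 32*π.
  (u')² cross terms: 2·(-1)·(8)·∫sin(x)·cos(4x) dx = -16·(-2/15) = 32/15.
  So ∫_0^π (u')² dx = π/2 + 32*π + 32/15 = 32/15 + 65*π/2.
||u||_{H^1}^2 = (32/15 + 5*π/2) + (32/15 + 65*π/2) = 64/15 + 35*π.


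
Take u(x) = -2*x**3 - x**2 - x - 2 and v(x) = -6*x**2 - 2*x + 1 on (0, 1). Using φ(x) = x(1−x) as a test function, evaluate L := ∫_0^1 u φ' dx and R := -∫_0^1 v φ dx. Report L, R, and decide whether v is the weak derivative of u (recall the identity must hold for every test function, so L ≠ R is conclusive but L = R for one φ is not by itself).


LHS = 19/30, RHS = 3/10. No, v is not the weak derivative of u.

u(x) = -2*x**3 - x**2 - x - 2, classical derivative u'(x) = -6*x**2 - 2*x - 1.
φ(x) = x(1−x), so φ'(x) = 1 - 2*x.
Note φ(0) = φ(1) = 0, so the boundary term u·φ vanishes.
LHS = ∫_0^1 u(x) φ'(x) dx = ∫_0^1 (4*x^4 + x^2 + 3*x - 2) dx. Term by term:
  ∫_0^1 4*x^4 dx = 4/5;  ∫_0^1 x^2 dx = 1/3;  ∫_0^1 3*x dx = 3/2;
  ∫_0^1 -2 dx = -2.
Sum: 4/5 + 1/3 + 3/2 − 2 = 19/30.
So LHS = 19/30.
∫_0^1 v(x) φ(x) dx = ∫_0^1 (6*x^4 - 4*x^3 - 3*x^2 + x) dx. Term by term:
  ∫_0^1 6*x^4 dx = 6/5;  ∫_0^1 -4*x^3 dx = -1;  ∫_0^1 -3*x^2 dx = -1;
  ∫_0^1 x dx = 1/2.
Sum: 6/5 − 1 − 1 + 1/2 = -3/10.
So RHS = -∫_0^1 v(x) φ(x) dx = 3/10.
LHS − RHS = 1/3 ≠ 0, so the identity fails.
(For a valid weak derivative the identity must hold for EVERY test function, in particular this one. The failure shows v is NOT the weak derivative of u.)
Correct weak derivative would be u'(x) = -6*x**2 - 2*x - 1.


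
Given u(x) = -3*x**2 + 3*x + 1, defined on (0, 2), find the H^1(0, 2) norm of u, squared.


||u||_{H^1}^2 = 248/5

The H^1 norm (squared) on an interval (0, L) is
  ||u||_{H^1}^2 = ∫_0^L u(x)^2 dx + ∫_0^L u'(x)^2 dx.
Compute u'(x) = 3 - 6*x.
Then u(x)^2 = 9*x**4 - 18*x**3 + 3*x**2 + 6*x + 1 and u'(x)^2 = 36*x**2 - 36*x + 9.
Integrate each monomial from 0 to 2 using ∫_0^2 c·x^n dx = c·2^(n+1)/(n+1):
  ∫_0^2 u(x)^2 dx = ∫_0^2 (9*x^4 - 18*x^3 + 3*x^2 + 6*x + 1) dx. Term by term:
    ∫_0^2 9*x^4 dx = 288/5;  ∫_0^2 -18*x^3 dx = -72;  ∫_0^2 3*x^2 dx = 8;
    ∫_0^2 6*x dx = 12;  ∫_0^2 1 dx = 2.
  Sum: 288/5 − 72 + 8 + 12 + 2 = 38/5.
  ∫_0^2 u'(x)^2 dx = ∫_0^2 (36*x^2 - 36*x + 9) dx. Term by term:
    ∫_0^2 36*x^2 dx = 96;  ∫_0^2 -36*x dx = -72;  ∫_0^2 9 dx = 18.
  Sum: 96 − 72 + 18 = 42.
Adding: ||u||_{H^1}^2 = 38/5 + 42 = 248/5.


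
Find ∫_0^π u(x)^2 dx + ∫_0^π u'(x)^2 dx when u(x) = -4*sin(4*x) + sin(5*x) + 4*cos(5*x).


||u||_{H^1(0,π)}^2 = 6656/9 + 357*π

u'(x) = -20*sin(5*x) - 16*cos(4*x) + 5*cos(5*x).
Expand u² and (u')² and integrate term by term on (0, π), using: for integers n ≥ 1, ∫_0^π sin²(nx) dx = ∫_0^π cos²(nx) dx = π/2; for n ≠ n', ∫_0^π sin(nx)sin(n'x) dx = ∫_0^π cos(nx)cos(n'x) dx = 0; and by product-to-sum, ∫_0^π sin(nx)cos(n'x) dx = ½∫_0^π [sin((n+n')x) + sin((n−n')x)] dx, which is 0 when n+n' is even and 2n/(n²−n'²) when n+n' is odd (it need not vanish on (0, π)).
  u² squared terms: (-4)²·∫sin(4x)² dx = 16·π/2 = 8*π;  (4)²·∫cos(5x)² dx = 16·π/2 = 8*π;  (1)²·∫sin(5x)² dx = 1·π/2 = π/2.
  u² cross terms: 2·(-4)·(4)·∫sin(4x)·cos(5x) dx = -32·(-8/9) = 256/9;  2·(-4)·(1)·∫sin(4x)·sin(5x) dx = -8·(0) = 0;  2·(4)·(1)·∫cos(5x)·sin(5x) dx = 8·(0) = 0.
  So ∫_0^π u² dx = 8*π + 8*π + π/2 + 256/9 + 0 + 0 = 256/9 + 33*π/2.
  (u')² squared terms: (-20)²·∫sin(5x)² dx = 400·π/2 = 200*π;  (-16)²·∫cos(4x)² dx = 256·π/2 = 128*π;  (5)²·∫cos(5x)² dx = 25·π/2 = 25*π/2.
  (u')² cross terms: 2·(-20)·(-16)·∫sin(5x)·cos(4x) dx = 640·(10/9) = 6400/9;  2·(-20)·(5)·∫sin(5x)·cos(5x) dx = -200·(0) = 0;  2·(-16)·(5)·∫cos(4x)·cos(5x) dx = -160·(0) = 0.
  So ∫_0^π (u')² dx = 200*π + 128*π + 25*π/2 + 6400/9 + 0 + 0 = 6400/9 + 681*π/2.
||u||_{H^1}^2 = (256/9 + 33*π/2) + (6400/9 + 681*π/2) = 6656/9 + 357*π.


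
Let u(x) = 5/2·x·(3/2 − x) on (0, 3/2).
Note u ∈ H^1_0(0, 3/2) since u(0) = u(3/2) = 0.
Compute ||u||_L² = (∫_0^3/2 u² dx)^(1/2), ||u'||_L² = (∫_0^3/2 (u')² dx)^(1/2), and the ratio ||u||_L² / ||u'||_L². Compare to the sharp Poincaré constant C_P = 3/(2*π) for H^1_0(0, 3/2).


||u||_L² / ||u'||_L² = 3*sqrt(10)/20 < C_P = 3/(2*π).

u(x) = 5/2·x·(3/2 − x), so u'(x) = 15/4 - 5*x.
u(x) = 5/2·x·(3/2 − x) vanishes at x = 0 and x = 3/2, so u ∈ H^1_0(0, 3/2). Differentiate via the product rule and integrate the resulting polynomials term by term.
  ∫_0^3/2 u² dx = ∫_0^3/2 (25*x^4/4 - 75*x^3/4 + 225*x^2/16) dx. Term by term:
    ∫_0^3/2 25*x^4/4 dx = 1215/128;  ∫_0^3/2 -75*x^3/4 dx = -6075/256;  ∫_0^3/2 225*x^2/16 dx = 2025/128.
  Sum: 1215/128 − 6075/256 + 2025/128 = 405/256.
  ∫_0^3/2 (u')² dx = ∫_0^3/2 (25*x^2 - 75*x/2 + 225/16) dx. Term by term:
    ∫_0^3/2 25*x^2 dx = 225/8;  ∫_0^3/2 -75*x/2 dx = -675/16;  ∫_0^3/2 225/16 dx = 675/32.
  Sum: 225/8 − 675/16 + 675/32 = 225/32.
∫_0^3/2 u² dx = 405/256, so ||u||_L² = 9*sqrt(5)/16.
∫_0^3/2 (u')² dx = 225/32, so ||u'||_L² = 15*sqrt(2)/8.
Ratio ||u||_L² / ||u'||_L² = 3*sqrt(10)/20.
Sharp Poincaré constant on H^1_0(0, 3/2) is C_P = L/π = 3/(2*π), achieved by sin(2*π/3·x).
A polynomial bump cannot attain the sharp Poincaré constant (only the first sine eigenfunction does), so the ratio is strictly less than C_P, consistent with ||u||_L² ≤ C_P ||u'||_L².


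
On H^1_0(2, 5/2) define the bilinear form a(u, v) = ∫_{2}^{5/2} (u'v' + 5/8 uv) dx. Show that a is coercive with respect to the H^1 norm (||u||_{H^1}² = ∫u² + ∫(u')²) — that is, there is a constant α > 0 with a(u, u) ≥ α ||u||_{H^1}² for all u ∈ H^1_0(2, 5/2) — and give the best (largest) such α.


α = (5 + 32*π^2)/(8*(1 + 4*π^2))

Coercivity of a(·,·) on H^1_0(2, 5/2) means a(u, u) ≥ α ||u||_{H^1}² for every u ∈ H^1_0.
The interval has length L = 1/2, and Poincaré/coercivity depend only on L. Here a(u, u) = ∫(u')² + (5/8)·∫u².
Here 0 < c = 5/8 < 1. The condition a(u,u) ≥ α||u||_{H^1}² reads (1−α)∫(u')² ≥ (α−c)∫u². Any admissible α is ≤ 1 (rapidly oscillating u have ∫u²/∫(u')² → 0), and α = 1 would force 0 ≥ (1−c)∫u², impossible since c < 1; so 1−α > 0. By the sharp Poincaré inequality on H^1_0 of an interval of length L, ∫(u')² ≥ (π/L)²∫u² with equality for the first sine mode sin(π(x−x₀)/L) (x₀ the left endpoint), so the inequality holds for all u iff (1−α)(π/L)² ≥ α − c, i.e. α ≤ ((π/L)² + c)/((π/L)² + 1) = (1 + c(L/π)²)/(1 + (L/π)²). With (π/L)² = 4*π^2 and c = 5/8, the largest admissible constant is α = ((π/L)² + c)/((π/L)² + 1).
Simplifying, α = (5 + 32*π^2)/(8*(1 + 4*π^2)).


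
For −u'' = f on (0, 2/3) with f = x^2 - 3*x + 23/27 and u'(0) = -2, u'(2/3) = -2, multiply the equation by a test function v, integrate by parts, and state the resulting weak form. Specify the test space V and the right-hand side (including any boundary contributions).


V = H^1(0, 2/3) (v unrestricted at boundary; u is determined up to an additive constant); weak form: ∫_0^2/3 u'v' dx = ∫_0^2/3 (x^2 - 3*x + 23/27) v dx − 2·v(2/3) + 2·v(0) for all v ∈ V.

Multiply both sides by a test function v and integrate from 0 to 2/3:
  ∫_0^2/3 −u''(x) v(x) dx = ∫_0^2/3 f(x) v(x) dx.
Integrate the LHS by parts once:
  ∫_0^2/3 −u'' v dx = −[u'(x) v(x)]_0^2/3 + ∫_0^2/3 u'(x) v'(x) dx.
Thus ∫_0^2/3 u'(x) v'(x) dx = ∫_0^2/3 f(x) v(x) dx + [u'(x) v(x)]_0^2/3.
Choose V so that boundary terms are either known or forced to vanish.
u has inhomogeneous Neumann u'(0) = -2, u'(2/3) = -2. [u' v]_0^2/3 = (-2)·v(2/3) − (-2)·v(0) = − 2·v(2/3) + 2·v(0). Take V = H^1(0, 2/3); boundary term becomes part of RHS.
Weak formulation: find u (satisfying any essential BC) such that ∫_0^2/3 u'(x) v'(x) dx = ∫_0^2/3 f v dx − 2·v(2/3) + 2·v(0) for all v ∈ V (Neumann data are natural BCs: they enter the RHS as boundary terms).
Substituting f(x) = x^2 - 3*x + 23/27, the right-hand side is ∫_0^2/3 (x^2 - 3*x + 23/27) v dx − 2·v(2/3) + 2·v(0).
Compatibility check (pure Neumann): taking v ≡ 1 ∈ V gives 0 = ∫_0^2/3 f dx + (-2) − (-2), i.e. ∫_0^2/3 f dx must equal u'(0) − u'(2/3) = 0. Indeed ∫_0^2/3 (x^2 - 3*x + 23/27) dx = 0, so the data are compatible. The solution is then unique only up to an additive constant (fix it e.g. by requiring ∫_0^2/3 u dx = 0).


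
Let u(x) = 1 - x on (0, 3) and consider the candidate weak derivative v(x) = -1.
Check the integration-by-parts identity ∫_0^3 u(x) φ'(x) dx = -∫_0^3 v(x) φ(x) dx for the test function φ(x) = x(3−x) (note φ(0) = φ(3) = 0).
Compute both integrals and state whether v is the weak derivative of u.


LHS = 9/2, RHS = 9/2. Yes, v = u' weakly.

u(x) = 1 - x, classical derivative u'(x) = -1.
φ(x) = x(3−x), so φ'(x) = 3 - 2*x.
Note φ(0) = φ(3) = 0, so the boundary term u·φ vanishes.
LHS = ∫_0^3 u(x) φ'(x) dx = ∫_0^3 (2*x^2 - 5*x + 3) dx. Term by term:
  ∫_0^3 2*x^2 dx = 18;  ∫_0^3 -5*x dx = -45/2;  ∫_0^3 3 dx = 9.
Sum: 18 − 45/2 + 9 = 9/2.
So LHS = 9/2.
∫_0^3 v(x) φ(x) dx = ∫_0^3 (x^2 - 3*x) dx. Term by term:
  ∫_0^3 x^2 dx = 9;  ∫_0^3 -3*x dx = -27/2.
Sum: 9 − 27/2 = -9/2.
So RHS = -∫_0^3 v(x) φ(x) dx = 9/2.
LHS = RHS, so the identity holds for this test φ.
Moreover u is smooth here and v(x) = u'(x) = -1 pointwise, so the identity holds for every test function. Hence v is the weak derivative of u.


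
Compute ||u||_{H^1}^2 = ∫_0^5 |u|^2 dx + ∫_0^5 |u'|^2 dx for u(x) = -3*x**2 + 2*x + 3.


||u||_{H^1}^2 = 13745/3

The H^1 norm (squared) on an interval (0, L) is
  ||u||_{H^1}^2 = ∫_0^L u(x)^2 dx + ∫_0^L u'(x)^2 dx.
Compute u'(x) = 2 - 6*x.
Then u(x)^2 = 9*x**4 - 12*x**3 - 14*x**2 + 12*x + 9 and u'(x)^2 = 36*x**2 - 24*x + 4.
Integrate each monomial from 0 to 5 using ∫_0^5 c·x^n dx = c·5^(n+1)/(n+1):
  ∫_0^5 u(x)^2 dx = ∫_0^5 (9*x^4 - 12*x^3 - 14*x^2 + 12*x + 9) dx. Term by term:
    ∫_0^5 9*x^4 dx = 5625;  ∫_0^5 -12*x^3 dx = -1875;  ∫_0^5 -14*x^2 dx = -1750/3;
    ∫_0^5 12*x dx = 150;  ∫_0^5 9 dx = 45.
  Sum: 5625 − 1875 − 1750/3 + 150 + 45 = 10085/3.
  ∫_0^5 u'(x)^2 dx = ∫_0^5 (36*x^2 - 24*x + 4) dx. Term by term:
    ∫_0^5 36*x^2 dx = 1500;  ∫_0^5 -24*x dx = -300;  ∫_0^5 4 dx = 20.
  Sum: 1500 − 300 + 20 = 1220.
Adding: ||u||_{H^1}^2 = 10085/3 + 1220 = 13745/3.


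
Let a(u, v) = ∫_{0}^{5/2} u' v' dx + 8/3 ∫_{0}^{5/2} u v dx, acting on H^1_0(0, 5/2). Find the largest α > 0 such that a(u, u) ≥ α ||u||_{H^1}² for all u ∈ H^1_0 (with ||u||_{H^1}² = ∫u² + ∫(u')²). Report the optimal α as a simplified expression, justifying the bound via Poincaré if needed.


α = 1

Coercivity of a(·,·) on H^1_0(0, 5/2) means a(u, u) ≥ α ||u||_{H^1}² for every u ∈ H^1_0.
The interval has length L = 5/2, and Poincaré/coercivity depend only on L. Here a(u, u) = ∫(u')² + (8/3)·∫u².
Here c = 8/3 ≥ 1, so a(u,u) = ∫(u')² + c∫u² ≥ ∫(u')² + ∫u² = ||u||_{H^1}², i.e. α = 1 works. No larger α is possible: a(u,u) ≥ α||u||_{H^1}² means (1−α)∫(u')² ≥ (α−c)∫u², and for the modes u_n = sin(nπ(x−x₀)/L) (x₀ the left endpoint) one has ∫u_n²/∫(u_n')² = (L/(nπ))² → 0, so a(u_n,u_n)/||u_n||_{H^1}² → 1. Hence the optimal constant is α = 1.
Therefore α = 1.


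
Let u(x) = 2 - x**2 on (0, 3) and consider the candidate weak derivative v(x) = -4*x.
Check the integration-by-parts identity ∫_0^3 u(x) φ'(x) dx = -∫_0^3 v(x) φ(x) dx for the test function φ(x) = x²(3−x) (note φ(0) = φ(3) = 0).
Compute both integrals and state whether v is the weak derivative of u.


LHS = 243/10, RHS = 243/5. No, v is not the weak derivative of u.

u(x) = 2 - x**2, classical derivative u'(x) = -2*x.
φ(x) = x²(3−x), so φ'(x) = 3*x*(2 - x).
Note φ(0) = φ(3) = 0, so the boundary term u·φ vanishes.
LHS = ∫_0^3 u(x) φ'(x) dx = ∫_0^3 (3*x^4 - 6*x^3 - 6*x^2 + 12*x) dx. Term by term:
  ∫_0^3 3*x^4 dx = 729/5;  ∫_0^3 -6*x^3 dx = -243/2;  ∫_0^3 -6*x^2 dx = -54;
  ∫_0^3 12*x dx = 54.
Sum: 729/5 − 243/2 − 54 + 54 = 243/10.
So LHS = 243/10.
∫_0^3 v(x) φ(x) dx = ∫_0^3 (4*x^4 - 12*x^3) dx. Term by term:
  ∫_0^3 4*x^4 dx = 972/5;  ∫_0^3 -12*x^3 dx = -243.
Sum: 972/5 − 243 = -243/5.
So RHS = -∫_0^3 v(x) φ(x) dx = 243/5.
LHS − RHS = -243/10 ≠ 0, so the identity fails.
(For a valid weak derivative the identity must hold for EVERY test function, in particular this one. The failure shows v is NOT the weak derivative of u.)
Correct weak derivative would be u'(x) = -2*x.


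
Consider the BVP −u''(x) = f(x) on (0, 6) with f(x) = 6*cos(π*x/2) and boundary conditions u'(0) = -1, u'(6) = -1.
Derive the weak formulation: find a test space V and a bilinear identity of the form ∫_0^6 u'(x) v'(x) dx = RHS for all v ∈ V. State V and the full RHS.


V = H^1(0, 6) (v unrestricted at boundary; u is determined up to an additive constant); weak form: ∫_0^6 u'v' dx = ∫_0^6 (6*cos(π*x/2)) v dx − v(6) + v(0) for all v ∈ V.

Multiply both sides by a test function v and integrate from 0 to 6:
  ∫_0^6 −u''(x) v(x) dx = ∫_0^6 f(x) v(x) dx.
Integrate the LHS by parts once:
  ∫_0^6 −u'' v dx = −[u'(x) v(x)]_0^6 + ∫_0^6 u'(x) v'(x) dx.
Thus ∫_0^6 u'(x) v'(x) dx = ∫_0^6 f(x) v(x) dx + [u'(x) v(x)]_0^6.
Choose V so that boundary terms are either known or forced to vanish.
u has inhomogeneous Neumann u'(0) = -1, u'(6) = -1. [u' v]_0^6 = (-1)·v(6) − (-1)·v(0) = − v(6) + v(0). Take V = H^1(0, 6); boundary term becomes part of RHS.
Weak formulation: find u (satisfying any essential BC) such that ∫_0^6 u'(x) v'(x) dx = ∫_0^6 f v dx − v(6) + v(0) for all v ∈ V (Neumann data are natural BCs: they enter the RHS as boundary terms).
Substituting f(x) = 6*cos(π*x/2), the right-hand side is ∫_0^6 (6*cos(π*x/2)) v dx − v(6) + v(0).
Compatibility check (pure Neumann): taking v ≡ 1 ∈ V gives 0 = ∫_0^6 f dx + (-1) − (-1), i.e. ∫_0^6 f dx must equal u'(0) − u'(6) = 0. Indeed ∫_0^6 (6*cos(π*x/2)) dx = 0, so the data are compatible. The solution is then unique only up to an additive constant (fix it e.g. by requiring ∫_0^6 u dx = 0).


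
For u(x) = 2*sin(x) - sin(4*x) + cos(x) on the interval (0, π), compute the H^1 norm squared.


||u||_{H^1(0,π)}^2 = -32/15 + 27*π/2

u'(x) = -sin(x) + 2*cos(x) - 4*cos(4*x).
Expand u² and (u')² and integrate term by term on (0, π), using: for integers n ≥ 1, ∫_0^π sin²(nx) dx = ∫_0^π cos²(nx) dx = π/2; for n ≠ n', ∫_0^π sin(nx)sin(n'x) dx = ∫_0^π cos(nx)cos(n'x) dx = 0; and by product-to-sum, ∫_0^π sin(nx)cos(n'x) dx = ½∫_0^π [sin((n+n')x) + sin((n−n')x)] dx, which is 0 when n+n' is even and 2n/(n²−n'²) when n+n' is odd (it need not vanish on (0, π)).
  u² squared terms: (-1)²·∫sin(4x)² dx = 1·π/2 = π/2;  (2)²·∫sin(x)² dx = 4·π/2 = 2*π;  (1)²·∫cos(x)² dx = 1·π/2 = π/2.
  u² cross terms: 2·(-1)·(2)·∫sin(4x)·sin(x) dx = -4·(0) = 0;  2·(-1)·(1)·∫sin(4x)·cos(x) dx = -2·(8/15) = -16/15;  2·(2)·(1)·∫sin(x)·cos(x) dx = 4·(0) = 0.
  So ∫_0^π u² dx = π/2 + 2*π + π/2 + 0 − 16/15 + 0 = -16/15 + 3*π.
  (u')² squared terms: (-1)²·∫sin(x)² dx = 1·π/2 = π/2;  (-4)²·∫cos(4x)² dx = 16·π/2 = 8*π;  (2)²·∫cos(x)² dx = 4·π/2 = 2*π.
  (u')² cross terms: 2·(-1)·(-4)·∫sin(x)·cos(4x) dx = 8·(-2/15) = -16/15;  2·(-1)·(2)·∫sin(x)·cos(x) dx = -4·(0) = 0;  2·(-4)·(2)·∫cos(4x)·cos(x) dx = -16·(0) = 0.
  So ∫_0^π (u')² dx = π/2 + 8*π + 2*π − 16/15 + 0 + 0 = -16/15 + 21*π/2.
||u||_{H^1}^2 = (-16/15 + 3*π) + (-16/15 + 21*π/2) = -32/15 + 27*π/2.


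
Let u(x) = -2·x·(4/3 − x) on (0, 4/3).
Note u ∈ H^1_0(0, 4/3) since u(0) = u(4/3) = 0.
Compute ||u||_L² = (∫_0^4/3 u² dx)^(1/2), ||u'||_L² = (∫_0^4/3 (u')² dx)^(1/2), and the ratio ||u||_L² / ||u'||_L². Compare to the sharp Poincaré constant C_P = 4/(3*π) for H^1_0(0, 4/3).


||u||_L² / ||u'||_L² = 2*sqrt(10)/15 < C_P = 4/(3*π).

u(x) = -2·x·(4/3 − x), so u'(x) = 4*x - 8/3.
u(x) = -2·x·(4/3 − x) vanishes at x = 0 and x = 4/3, so u ∈ H^1_0(0, 4/3). Differentiate via the product rule and integrate the resulting polynomials term by term.
  ∫_0^4/3 u² dx = ∫_0^4/3 (4*x^4 - 32*x^3/3 + 64*x^2/9) dx. Term by term:
    ∫_0^4/3 4*x^4 dx = 4096/1215;  ∫_0^4/3 -32*x^3/3 dx = -2048/243;  ∫_0^4/3 64*x^2/9 dx = 4096/729.
  Sum: 4096/1215 − 2048/243 + 4096/729 = 2048/3645.
  ∫_0^4/3 (u')² dx = ∫_0^4/3 (16*x^2 - 64*x/3 + 64/9) dx. Term by term:
    ∫_0^4/3 16*x^2 dx = 1024/81;  ∫_0^4/3 -64*x/3 dx = -512/27;  ∫_0^4/3 64/9 dx = 256/27.
  Sum: 1024/81 − 512/27 + 256/27 = 256/81.
∫_0^4/3 u² dx = 2048/3645, so ||u||_L² = 32*sqrt(10)/135.
∫_0^4/3 (u')² dx = 256/81, so ||u'||_L² = 16/9.
Ratio ||u||_L² / ||u'||_L² = 2*sqrt(10)/15.
Sharp Poincaré constant on H^1_0(0, 4/3) is C_P = L/π = 4/(3*π), achieved by sin(3*π/4·x).
A polynomial bump cannot attain the sharp Poincaré constant (only the first sine eigenfunction does), so the ratio is strictly less than C_P, consistent with ||u||_L² ≤ C_P ||u'||_L².


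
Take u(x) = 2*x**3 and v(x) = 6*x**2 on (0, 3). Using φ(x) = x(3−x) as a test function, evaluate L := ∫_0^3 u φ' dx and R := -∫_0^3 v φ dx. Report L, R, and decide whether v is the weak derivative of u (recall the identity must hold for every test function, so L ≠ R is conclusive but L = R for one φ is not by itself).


LHS = -729/10, RHS = -729/10. Yes, v = u' weakly.

u(x) = 2*x**3, classical derivative u'(x) = 6*x**2.
φ(x) = x(3−x), so φ'(x) = 3 - 2*x.
Note φ(0) = φ(3) = 0, so the boundary term u·φ vanishes.
LHS = ∫_0^3 u(x) φ'(x) dx = ∫_0^3 (-4*x^4 + 6*x^3) dx. Term by term:
  ∫_0^3 -4*x^4 dx = -972/5;  ∫_0^3 6*x^3 dx = 243/2.
Sum: -972/5 + 243/2 = -729/10.
So LHS = -729/10.
∫_0^3 v(x) φ(x) dx = ∫_0^3 (-6*x^4 + 18*x^3) dx. Term by term:
  ∫_0^3 -6*x^4 dx = -1458/5;  ∫_0^3 18*x^3 dx = 729/2.
Sum: -1458/5 + 729/2 = 729/10.
So RHS = -∫_0^3 v(x) φ(x) dx = -729/10.
LHS = RHS, so the identity holds for this test φ.
Moreover u is smooth here and v(x) = u'(x) = 6*x**2 pointwise, so the identity holds for every test function. Hence v is the weak derivative of u.


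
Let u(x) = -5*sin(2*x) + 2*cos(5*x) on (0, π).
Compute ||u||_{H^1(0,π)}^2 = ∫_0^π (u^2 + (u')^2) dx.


||u||_{H^1(0,π)}^2 = 2080/21 + 229*π/2

u'(x) = -10*sin(5*x) - 10*cos(2*x).
Expand u² and (u')² and integrate term by term on (0, π), using: for integers n ≥ 1, ∫_0^π sin²(nx) dx = ∫_0^π cos²(nx) dx = π/2; for n ≠ n', ∫_0^π sin(nx)sin(n'x) dx = ∫_0^π cos(nx)cos(n'x) dx = 0; and by product-to-sum, ∫_0^π sin(nx)cos(n'x) dx = ½∫_0^π [sin((n+n')x) + sin((n−n')x)] dx, which is 0 when n+n' is even and 2n/(n²−n'²) when n+n' is odd (it need not vanish on (0, π)).
  u² squared terms: (-5)²·∫sin(2x)² dx = 25·π/2 = 25*π/2;  (2)²·∫cos(5x)² dx = 4·π/2 = 2*π.
  u² cross terms: 2·(-5)·(2)·∫sin(2x)·cos(5x) dx = -20·(-4/21) = 80/21.
  So ∫_0^π u² dx = 25*π/2 + 2*π + 80/21 = 80/21 + 29*π/2.
  (u')² squared terms: (-10)²·∫cos(2x)² dx = 100·π/2 = 50*π;  (-10)²·∫sin(5x)² dx = 100·π/2 = 50*π.
  (u')² cross terms: 2·(-10)·(-10)·∫cos(2x)·sin(5x) dx = 200·(10/21) = 2000/21.
  So ∫_0^π (u')² dx = 50*π + 50*π + 2000/21 = 2000/21 + 100*π.
||u||_{H^1}^2 = (80/21 + 29*π/2) + (2000/21 + 100*π) = 2080/21 + 229*π/2.


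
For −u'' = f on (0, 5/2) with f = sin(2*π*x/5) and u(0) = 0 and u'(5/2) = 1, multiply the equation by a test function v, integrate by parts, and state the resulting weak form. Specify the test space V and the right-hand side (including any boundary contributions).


V = {v ∈ H^1(0, 5/2) : v(0) = 0} (test functions vanish at x = 0 where u is specified); weak form: ∫_0^5/2 u'v' dx = ∫_0^5/2 (sin(2*π*x/5)) v dx + v(5/2) for all v ∈ V.

Multiply both sides by a test function v and integrate from 0 to 5/2:
  ∫_0^5/2 −u''(x) v(x) dx = ∫_0^5/2 f(x) v(x) dx.
Integrate the LHS by parts once:
  ∫_0^5/2 −u'' v dx = −[u'(x) v(x)]_0^5/2 + ∫_0^5/2 u'(x) v'(x) dx.
Thus ∫_0^5/2 u'(x) v'(x) dx = ∫_0^5/2 f(x) v(x) dx + [u'(x) v(x)]_0^5/2.
Choose V so that boundary terms are either known or forced to vanish.
Mixed BC: u(0) = 0 (Dirichlet) and u'(5/2) = 1 (Neumann). Define V = {v ∈ H^1(0, 5/2) : v(0) = 0}. Then [u' v]_0^5/2 = u'(5/2)·v(5/2) − u'(0)·0 = v(5/2).
Weak formulation: find u (satisfying any essential BC) such that ∫_0^5/2 u'(x) v'(x) dx = ∫_0^5/2 f v dx + v(5/2) for all v ∈ V (Dirichlet at 0 absorbed into V; Neumann datum at x = 5/2 contributes the boundary term).
Substituting f(x) = sin(2*π*x/5), the right-hand side is ∫_0^5/2 (sin(2*π*x/5)) v dx + v(5/2).


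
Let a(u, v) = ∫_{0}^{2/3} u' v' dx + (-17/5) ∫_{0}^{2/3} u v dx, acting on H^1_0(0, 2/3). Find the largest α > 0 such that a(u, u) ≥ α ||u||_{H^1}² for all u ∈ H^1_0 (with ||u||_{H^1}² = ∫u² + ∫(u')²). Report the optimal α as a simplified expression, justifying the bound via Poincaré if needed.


α = (-68 + 45*π^2)/(5*(4 + 9*π^2))

Coercivity of a(·,·) on H^1_0(0, 2/3) means a(u, u) ≥ α ||u||_{H^1}² for every u ∈ H^1_0.
The interval has length L = 2/3, and Poincaré/coercivity depend only on L. Here a(u, u) = ∫(u')² + (-17/5)·∫u².
Here c = -17/5 < 0 with |c| < (π/L)² = 9*π^2/4, so coercivity still holds. The condition a(u,u) ≥ α||u||_{H^1}² reads (1−α)∫(u')² ≥ (α−c)∫u². Any admissible α is ≤ 1 (rapidly oscillating u have ∫u²/∫(u')² → 0), and α = 1 would force 0 ≥ (1−c)∫u², impossible since c < 1; so 1−α > 0. By the sharp Poincaré inequality on H^1_0 of an interval of length L, ∫(u')² ≥ (π/L)²∫u² with equality for the first sine mode sin(π(x−x₀)/L) (x₀ the left endpoint), so the inequality holds for all u iff (1−α)(π/L)² ≥ α − c, i.e. α ≤ ((π/L)² + c)/((π/L)² + 1) = (1 + c(L/π)²)/(1 + (L/π)²). (Direct route, valid since c ≤ 0: Poincaré gives c∫u² ≥ c(L/π)²∫(u')², so a(u,u) ≥ (1 + c(L/π)²)∫(u')², while ||u||_{H^1}² ≤ (1 + (L/π)²)∫(u')²; dividing yields the same α.) With (π/L)² = 9*π^2/4 and c = -17/5, the largest admissible constant is α = ((π/L)² + c)/((π/L)² + 1).
Simplifying, α = (-68 + 45*π^2)/(5*(4 + 9*π^2)).


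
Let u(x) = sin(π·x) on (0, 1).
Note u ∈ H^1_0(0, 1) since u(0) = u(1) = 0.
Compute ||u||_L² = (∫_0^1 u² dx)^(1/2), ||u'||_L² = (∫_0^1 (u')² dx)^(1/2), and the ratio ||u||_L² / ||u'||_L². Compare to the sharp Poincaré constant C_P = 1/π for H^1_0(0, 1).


||u||_L² / ||u'||_L² = 1/π = C_P.

u(x) = sin(π·x), so u'(x) = π*cos(π*x).
Writing u(x) = A·sin(kπx/L) with A = 1 and k = 1, use ∫_0^L sin²(kπx/L) dx = L/2 and ∫_0^L cos²(kπx/L) dx = L/2.
u² = 1·sin²(π·x) and (u')² = π^2·cos²(π·x), and each of sin², cos² integrates to L/2 = 1/2 over (0, 1).
∫_0^1 u² dx = 1/2, so ||u||_L² = sqrt(2)/2.
∫_0^1 (u')² dx = π^2/2, so ||u'||_L² = sqrt(2)*π/2.
Ratio ||u||_L² / ||u'||_L² = 1/π.
Sharp Poincaré constant on H^1_0(0, 1) is C_P = L/π = 1/π, achieved by sin(π·x).
This is the k = 1 eigenfunction (up to amplitude), so the ratio equals the sharp Poincaré constant exactly.


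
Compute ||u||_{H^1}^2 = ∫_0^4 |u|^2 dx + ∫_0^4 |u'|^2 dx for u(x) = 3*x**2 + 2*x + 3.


||u||_{H^1}^2 = 62828/15

The H^1 norm (squared) on an interval (0, L) is
  ||u||_{H^1}^2 = ∫_0^L u(x)^2 dx + ∫_0^L u'(x)^2 dx.
Compute u'(x) = 6*x + 2.
Then u(x)^2 = 9*x**4 + 12*x**3 + 22*x**2 + 12*x + 9 and u'(x)^2 = 36*x**2 + 24*x + 4.
Integrate each monomial from 0 to 4 using ∫_0^4 c·x^n dx = c·4^(n+1)/(n+1):
  ∫_0^4 u(x)^2 dx = ∫_0^4 (9*x^4 + 12*x^3 + 22*x^2 + 12*x + 9) dx. Term by term:
    ∫_0^4 9*x^4 dx = 9216/5;  ∫_0^4 12*x^3 dx = 768;  ∫_0^4 22*x^2 dx = 1408/3;
    ∫_0^4 12*x dx = 96;  ∫_0^4 9 dx = 36.
  Sum: 9216/5 + 768 + 1408/3 + 96 + 36 = 48188/15.
  ∫_0^4 u'(x)^2 dx = ∫_0^4 (36*x^2 + 24*x + 4) dx. Term by term:
    ∫_0^4 36*x^2 dx = 768;  ∫_0^4 24*x dx = 192;  ∫_0^4 4 dx = 16.
  Sum: 768 + 192 + 16 = 976.
Adding: ||u||_{H^1}^2 = 48188/15 + 976 = 62828/15.


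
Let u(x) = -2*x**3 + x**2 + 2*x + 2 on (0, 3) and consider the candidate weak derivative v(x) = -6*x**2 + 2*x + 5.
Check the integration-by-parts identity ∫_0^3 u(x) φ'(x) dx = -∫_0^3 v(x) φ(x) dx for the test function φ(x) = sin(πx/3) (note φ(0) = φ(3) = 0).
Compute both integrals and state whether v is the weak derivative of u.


LHS = -648/π^3 + 132/π, RHS = -648/π^3 + 114/π. No, v is not the weak derivative of u.

u(x) = -2*x**3 + x**2 + 2*x + 2, classical derivative u'(x) = -6*x**2 + 2*x + 2.
φ(x) = sin(πx/3), so φ'(x) = π*cos(π*x/3)/3.
Note φ(0) = φ(3) = 0, so the boundary term u·φ vanishes.
LHS = ∫_0^3 u(x) φ'(x) dx = ∫_0^3 (-2*π*x^3*cos(π*x/3)/3 + π*x^2*cos(π*x/3)/3 + 2*π*x*cos(π*x/3)/3 + 2*π*cos(π*x/3)/3) dx. Term by term:
  ∫_0^3 2*π*cos(π*x/3)/3 dx = 0;  ∫_0^3 -2*π*x^3*cos(π*x/3)/3 dx = -648/π^3 + 162/π;  ∫_0^3 π*x^2*cos(π*x/3)/3 dx = -18/π;
  ∫_0^3 2*π*x*cos(π*x/3)/3 dx = -12/π.
Sum: 0 + -648/π^3 + 162/π − 18/π − 12/π = -648/π^3 + 132/π.
So LHS = -648/π^3 + 132/π.
∫_0^3 v(x) φ(x) dx = ∫_0^3 (-6*x^2*sin(π*x/3) + 2*x*sin(π*x/3) + 5*sin(π*x/3)) dx. Term by term:
  ∫_0^3 5*sin(π*x/3) dx = 30/π;  ∫_0^3 -6*x^2*sin(π*x/3) dx = -162/π + 648/π^3;  ∫_0^3 2*x*sin(π*x/3) dx = 18/π.
Sum: 30/π + -162/π + 648/π^3 + 18/π = -114/π + 648/π^3.
So RHS = -∫_0^3 v(x) φ(x) dx = -648/π^3 + 114/π.
LHS − RHS = 18/π ≠ 0, so the identity fails.
(For a valid weak derivative the identity must hold for EVERY test function, in particular this one. The failure shows v is NOT the weak derivative of u.)
Correct weak derivative would be u'(x) = -6*x**2 + 2*x + 2.


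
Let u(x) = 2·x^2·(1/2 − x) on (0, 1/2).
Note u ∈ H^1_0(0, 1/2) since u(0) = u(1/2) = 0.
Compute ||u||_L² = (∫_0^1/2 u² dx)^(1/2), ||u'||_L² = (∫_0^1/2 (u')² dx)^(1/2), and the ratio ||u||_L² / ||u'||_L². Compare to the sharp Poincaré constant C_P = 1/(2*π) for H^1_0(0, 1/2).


||u||_L² / ||u'||_L² = sqrt(14)/28 < C_P = 1/(2*π).

u(x) = 2·x^2·(1/2 − x), so u'(x) = 2*x*(1 - 3*x).
u(x) = 2·x^2·(1/2 − x) vanishes at x = 0 and x = 1/2, so u ∈ H^1_0(0, 1/2). Differentiate via the product rule and integrate the resulting polynomials term by term.
  ∫_0^1/2 u² dx = ∫_0^1/2 (4*x^6 - 4*x^5 + x^4) dx. Term by term:
    ∫_0^1/2 4*x^6 dx = 1/224;  ∫_0^1/2 -4*x^5 dx = -1/96;  ∫_0^1/2 x^4 dx = 1/160.
  Sum: 1/224 − 1/96 + 1/160 = 1/3360.
  ∫_0^1/2 (u')² dx = ∫_0^1/2 (36*x^4 - 24*x^3 + 4*x^2) dx. Term by term:
    ∫_0^1/2 36*x^4 dx = 9/40;  ∫_0^1/2 -24*x^3 dx = -3/8;  ∫_0^1/2 4*x^2 dx = 1/6.
  Sum: 9/40 − 3/8 + 1/6 = 1/60.
∫_0^1/2 u² dx = 1/3360, so ||u||_L² = sqrt(210)/840.
∫_0^1/2 (u')² dx = 1/60, so ||u'||_L² = sqrt(15)/30.
Ratio ||u||_L² / ||u'||_L² = sqrt(14)/28.
Sharp Poincaré constant on H^1_0(0, 1/2) is C_P = L/π = 1/(2*π), achieved by sin(2*π·x).
A polynomial bump cannot attain the sharp Poincaré constant (only the first sine eigenfunction does), so the ratio is strictly less than C_P, consistent with ||u||_L² ≤ C_P ||u'||_L².


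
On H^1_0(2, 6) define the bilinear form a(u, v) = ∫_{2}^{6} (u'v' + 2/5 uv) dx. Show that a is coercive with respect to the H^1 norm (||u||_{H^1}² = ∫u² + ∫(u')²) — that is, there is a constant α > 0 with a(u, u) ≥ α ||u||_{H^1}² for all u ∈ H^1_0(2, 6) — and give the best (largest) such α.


α = (32/5 + π^2)/(π^2 + 16)

Coercivity of a(·,·) on H^1_0(2, 6) means a(u, u) ≥ α ||u||_{H^1}² for every u ∈ H^1_0.
The interval has length L = 4, and Poincaré/coercivity depend only on L. Here a(u, u) = ∫(u')² + (2/5)·∫u².
Here 0 < c = 2/5 < 1. The condition a(u,u) ≥ α||u||_{H^1}² reads (1−α)∫(u')² ≥ (α−c)∫u². Any admissible α is ≤ 1 (rapidly oscillating u have ∫u²/∫(u')² → 0), and α = 1 would force 0 ≥ (1−c)∫u², impossible since c < 1; so 1−α > 0. By the sharp Poincaré inequality on H^1_0 of an interval of length L, ∫(u')² ≥ (π/L)²∫u² with equality for the first sine mode sin(π(x−x₀)/L) (x₀ the left endpoint), so the inequality holds for all u iff (1−α)(π/L)² ≥ α − c, i.e. α ≤ ((π/L)² + c)/((π/L)² + 1) = (1 + c(L/π)²)/(1 + (L/π)²). With (π/L)² = π^2/16 and c = 2/5, the largest admissible constant is α = ((π/L)² + c)/((π/L)² + 1).
Simplifying, α = (32/5 + π^2)/(π^2 + 16).


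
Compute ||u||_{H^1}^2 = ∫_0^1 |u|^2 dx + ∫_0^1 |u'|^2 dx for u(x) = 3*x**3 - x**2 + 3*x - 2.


||u||_{H^1}^2 = 1321/42

The H^1 norm (squared) on an interval (0, L) is
  ||u||_{H^1}^2 = ∫_0^L u(x)^2 dx + ∫_0^L u'(x)^2 dx.
Compute u'(x) = 9*x**2 - 2*x + 3.
Then u(x)^2 = 9*x**6 - 6*x**5 + 19*x**4 - 18*x**3 + 13*x**2 - 12*x + 4 and u'(x)^2 = 81*x**4 - 36*x**3 + 58*x**2 - 12*x + 9.
Integrate each monomial from 0 to 1 using ∫_0^1 c·x^n dx = c·1^(n+1)/(n+1):
  ∫_0^1 u(x)^2 dx = ∫_0^1 (9*x^6 - 6*x^5 + 19*x^4 - 18*x^3 + 13*x^2 - 12*x + 4) dx. Term by term:
    ∫_0^1 9*x^6 dx = 9/7;  ∫_0^1 -6*x^5 dx = -1;  ∫_0^1 19*x^4 dx = 19/5;
    ∫_0^1 -18*x^3 dx = -9/2;  ∫_0^1 13*x^2 dx = 13/3;  ∫_0^1 -12*x dx = -6;
    ∫_0^1 4 dx = 4.
  Sum: 9/7 − 1 + 19/5 − 9/2 + 13/3 − 6 + 4 = 403/210.
  ∫_0^1 u'(x)^2 dx = ∫_0^1 (81*x^4 - 36*x^3 + 58*x^2 - 12*x + 9) dx. Term by term:
    ∫_0^1 81*x^4 dx = 81/5;  ∫_0^1 -36*x^3 dx = -9;  ∫_0^1 58*x^2 dx = 58/3;
    ∫_0^1 -12*x dx = -6;  ∫_0^1 9 dx = 9.
  Sum: 81/5 − 9 + 58/3 − 6 + 9 = 443/15.
Adding: ||u||_{H^1}^2 = 403/210 + 443/15 = 1321/42.


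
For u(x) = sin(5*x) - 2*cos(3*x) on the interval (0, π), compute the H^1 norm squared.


||u||_{H^1(0,π)}^2 = 33*π

u'(x) = 6*sin(3*x) + 5*cos(5*x).
Expand u² and (u')² and integrate term by term on (0, π), using: for integers n ≥ 1, ∫_0^π sin²(nx) dx = ∫_0^π cos²(nx) dx = π/2; for n ≠ n', ∫_0^π sin(nx)sin(n'x) dx = ∫_0^π cos(nx)cos(n'x) dx = 0; and by product-to-sum, ∫_0^π sin(nx)cos(n'x) dx = ½∫_0^π [sin((n+n')x) + sin((n−n')x)] dx, which is 0 when n+n' is even and 2n/(n²−n'²) when n+n' is odd (it need not vanish on (0, π)).
  u² squared terms: (-2)²·∫cos(3x)² dx = 4·π/2 = 2*π;  (1)²·∫sin(5x)² dx = 1·π/2 = π/2.
  u² cross terms: 2·(-2)·(1)·∫cos(3x)·sin(5x) dx = -4·(0) = 0.
  So ∫_0^π u² dx = 2*π + π/2 + 0 = 5*π/2.
  (u')² squared terms: (5)²·∫cos(5x)² dx = 25·π/2 = 25*π/2;  (6)²·∫sin(3x)² dx = 36·π/2 = 18*π.
  (u')² cross terms: 2·(5)·(6)·∫cos(5x)·sin(3x) dx = 60·(0) = 0.
  So ∫_0^π (u')² dx = 25*π/2 + 18*π + 0 = 61*π/2.
||u||_{H^1}^2 = (5*π/2) + (61*π/2) = 33*π.


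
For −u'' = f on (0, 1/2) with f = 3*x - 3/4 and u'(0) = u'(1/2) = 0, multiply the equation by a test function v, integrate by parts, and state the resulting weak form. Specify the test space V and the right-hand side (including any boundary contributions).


V = H^1(0, 1/2) (no boundary constraint on v; u is determined up to an additive constant); weak form: ∫_0^1/2 u'v' dx = ∫_0^1/2 (3*x - 3/4) v dx for all v ∈ V.

Multiply both sides by a test function v and integrate from 0 to 1/2:
  ∫_0^1/2 −u''(x) v(x) dx = ∫_0^1/2 f(x) v(x) dx.
Integrate the LHS by parts once:
  ∫_0^1/2 −u'' v dx = −[u'(x) v(x)]_0^1/2 + ∫_0^1/2 u'(x) v'(x) dx.
Thus ∫_0^1/2 u'(x) v'(x) dx = ∫_0^1/2 f(x) v(x) dx + [u'(x) v(x)]_0^1/2.
Choose V so that boundary terms are either known or forced to vanish.
u has homogeneous Neumann: u'(0) = u'(1/2) = 0. So [u' v]_0^1/2 = 0·v(1/2) − 0·v(0) = 0 for any v; take V = H^1(0, 1/2).
Weak formulation: find u (satisfying any essential BC) such that ∫_0^1/2 u'(x) v'(x) dx = ∫_0^1/2 f v dx for all v ∈ V (homogeneous Neumann, so boundary terms vanish).
Substituting f(x) = 3*x - 3/4, the right-hand side is ∫_0^1/2 (3*x - 3/4) v dx.
Compatibility check (pure Neumann): taking v ≡ 1 ∈ V gives 0 = ∫_0^1/2 f dx + (0) − (0), i.e. ∫_0^1/2 f dx must equal u'(0) − u'(1/2) = 0. Indeed ∫_0^1/2 (3*x - 3/4) dx = 0, so the data are compatible. The solution is then unique only up to an additive constant (fix it e.g. by requiring ∫_0^1/2 u dx = 0).
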